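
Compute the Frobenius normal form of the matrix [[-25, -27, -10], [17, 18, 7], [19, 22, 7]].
The invariant factors of A (the non-unit diagonal entries of the Smith normal form of xI - A over ℚ[x]) are x^3 - 4x - 2, each dividing the next. The characteristic polynomial is their product, x^3 - 4x - 2.

The rational canonical form is the block-diagonal matrix of companion matrices C(f_i):
R = [[0, 0, 2], [1, 0, 4], [0, 1, 0]].

Note the characteristic polynomial does not split into linear factors over ℚ, so A has no Jordan form over ℚ; the rational canonical form exists over any field.

R = [[0, 0, 2], [1, 0, 4], [0, 1, 0]]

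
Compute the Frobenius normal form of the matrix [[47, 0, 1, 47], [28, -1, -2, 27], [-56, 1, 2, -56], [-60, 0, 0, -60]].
The invariant factors of A (the non-unit diagonal entries of the Smith normal form of xI - A over ℚ[x]) are (x + 3)(x + 5)(x^2 + 4x - 4), each dividing the next. The characteristic polynomial is their product, (x + 3)(x + 5)(x^2 + 4x - 4).

The rational canonical form is the block-diagonal matrix of companion matrices C(f_i):
R = [[0, 0, 0, 60], [1, 0, 0, -28], [0, 1, 0, -43], [0, 0, 1, -12]].

Note the characteristic polynomial does not split into linear factors over ℚ, so A has no Jordan form over ℚ; the rational canonical form exists over any field.

R = [[0, 0, 0, 60], [1, 0, 0, -28], [0, 1, 0, -43], [0, 0, 1, -12]]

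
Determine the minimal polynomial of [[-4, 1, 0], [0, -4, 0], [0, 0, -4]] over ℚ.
m_A(x) = (x + 4)^2

The characteristic polynomial factors as (x + 4)^3. The minimal polynomial is ∏(x - λ)^{k_λ} where k_λ is the size of the largest Jordan block at λ.

For λ = -4: rank(A + 4I) = 1, and the largest Jordan block has size 2 (the smallest k with rank((A + 4I)^k) = rank((A + 4I)^(k+1))).

So m_A(x) = (x + 4)^2.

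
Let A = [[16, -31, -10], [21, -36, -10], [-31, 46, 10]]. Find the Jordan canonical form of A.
J = [[-5, 1, 0], [0, -5, 0], [0, 0, 0]]

The characteristic polynomial is det(xI - A) = x(x + 5)^2, so the eigenvalues are -5 (algebraic multiplicity 2), 0 (algebraic multiplicity 1).

For λ = -5: rank(A + 5I) = 2, rank((A + 5I)^2) = 1. The eigenspace has dimension 3 - 2 = 1, so there is 1 Jordan block; the rank sequence gives block sizes [2].

For λ = 0: algebraic multiplicity 1 gives one 1×1 block.

Assembling the blocks gives the Jordan form J above.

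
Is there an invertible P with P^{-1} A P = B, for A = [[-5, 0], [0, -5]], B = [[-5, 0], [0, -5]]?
Two matrices over a field are similar if and only if they have the same invariant factors.

Both A and B have characteristic polynomial (x + 5)^2 and minimal polynomial x + 5. Computing further, both have invariant factors x + 5, x + 5. Hence A and B are similar.

Yes.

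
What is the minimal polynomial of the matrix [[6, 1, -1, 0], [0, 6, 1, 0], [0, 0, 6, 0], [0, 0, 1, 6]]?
The characteristic polynomial factors as (x - 6)^4. The minimal polynomial is ∏(x - λ)^{k_λ} where k_λ is the size of the largest Jordan block at λ.

For λ = 6: rank(A - 6I) = 2, and the largest Jordan block has size 3 (the smallest k with rank((A - 6I)^k) = rank((A - 6I)^(k+1))).

So m_A(x) = (x - 6)^3.

m_A(x) = (x - 6)^3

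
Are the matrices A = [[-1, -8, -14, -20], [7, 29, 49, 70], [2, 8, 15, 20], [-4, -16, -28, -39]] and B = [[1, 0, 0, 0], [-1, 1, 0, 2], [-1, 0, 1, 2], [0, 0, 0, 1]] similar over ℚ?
Two matrices over a field are similar if and only if they have the same invariant factors.

Both A and B have characteristic polynomial (x - 1)^4 and minimal polynomial (x - 1)^2. Computing further, both have invariant factors x - 1, x - 1, (x - 1)^2. Hence A and B are similar.

Yes.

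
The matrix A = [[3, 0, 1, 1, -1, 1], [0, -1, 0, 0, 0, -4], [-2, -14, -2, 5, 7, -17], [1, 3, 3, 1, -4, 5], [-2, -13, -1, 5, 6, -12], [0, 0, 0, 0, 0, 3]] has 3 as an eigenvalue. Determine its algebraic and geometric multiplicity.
The characteristic polynomial is (x - 3)^4(x + 1)^2, so the factor x - 3 appears with exponent 4: the algebraic multiplicity is 4.

rank(A - 3I) = 4, so the eigenspace has dimension 6 - 4 = 2: the geometric multiplicity is 2.

Since 2 < 4, A is not diagonalizable.

algebraic multiplicity 4, geometric multiplicity 2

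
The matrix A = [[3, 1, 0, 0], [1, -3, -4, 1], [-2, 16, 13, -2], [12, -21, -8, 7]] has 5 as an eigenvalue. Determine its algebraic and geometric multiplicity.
The characteristic polynomial is (x - 5)^4, so the factor x - 5 appears with exponent 4: the algebraic multiplicity is 4.

rank(A - 5I) = 2, so the eigenspace has dimension 4 - 2 = 2: the geometric multiplicity is 2.

Since 2 < 4, A is not diagonalizable.

algebraic multiplicity 4, geometric multiplicity 2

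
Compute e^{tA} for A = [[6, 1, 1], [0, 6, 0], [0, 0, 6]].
e^{tA} = [[e^{6*t}, t*e^{6*t}, t*e^{6*t}], [0, e^{6*t}, 0], [0, 0, e^{6*t}]]

A has Jordan form J = [[6, 1, 0], [0, 6, 0], [0, 0, 6]] with A = PJP^{-1}, so e^{tA} = P e^{tJ} P^{-1}.

For a Jordan block J_k(λ), e^{tJ_k(λ)} = e^{λt} · (I + tN + t^2 N^2/2! + ... + t^{k-1} N^{k-1}/(k-1)!) where N is the nilpotent superdiagonal part.

Assembling the blocks and conjugating back gives the entries of e^{tA} as shown above.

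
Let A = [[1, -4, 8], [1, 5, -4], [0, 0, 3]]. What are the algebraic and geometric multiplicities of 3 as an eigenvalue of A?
algebraic multiplicity 3, geometric multiplicity 2

The characteristic polynomial is (x - 3)^3, so the factor x - 3 appears with exponent 3: the algebraic multiplicity is 3.

rank(A - 3I) = 1, so the eigenspace has dimension 3 - 1 = 2: the geometric multiplicity is 2.

Since 2 < 3, A is not diagonalizable.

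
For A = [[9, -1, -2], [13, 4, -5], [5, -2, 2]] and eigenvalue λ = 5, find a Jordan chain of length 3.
v_1 = [[-1, 0, -2]]^T, v_2 = [[0, -3, 1]]^T, v_3 = [[1, -2, 3]]^T

We seek v_1 ∈ ker((A - 5I)^3) \ ker((A - 5I)^2), then set v_{i+1} = (A - 5I) v_i.

One such chain is v_1 = [[-1, 0, -2]]^T, v_2 = [[0, -3, 1]]^T, v_3 = [[1, -2, 3]]^T. Check: (A - 5I) v_3 = [[0, 0, 0]]^T = 0.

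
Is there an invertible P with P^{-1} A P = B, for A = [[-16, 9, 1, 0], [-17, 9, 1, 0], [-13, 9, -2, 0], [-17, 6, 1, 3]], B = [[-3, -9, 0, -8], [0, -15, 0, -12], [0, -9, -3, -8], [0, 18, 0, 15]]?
No.

Both have characteristic polynomial (x - 3)(x + 3)^3, but the minimal polynomial of A is (x - 3)(x + 3)^3 while the minimal polynomial of B is (x - 3)(x + 3)^2. The minimal polynomial is a similarity invariant, so A and B are not similar.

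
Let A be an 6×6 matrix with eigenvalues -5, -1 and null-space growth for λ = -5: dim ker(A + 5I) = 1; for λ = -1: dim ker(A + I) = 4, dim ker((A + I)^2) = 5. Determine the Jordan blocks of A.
Jordan blocks: (-5, 1), (-1, 2), (-1, 1), (-1, 1), (-1, 1)

λ = -5: successive nullity increments [1] count blocks of size ≥ k; block sizes are [1].
λ = -1: successive nullity increments [4, 1] count blocks of size ≥ k; block sizes are [2, 1, 1, 1].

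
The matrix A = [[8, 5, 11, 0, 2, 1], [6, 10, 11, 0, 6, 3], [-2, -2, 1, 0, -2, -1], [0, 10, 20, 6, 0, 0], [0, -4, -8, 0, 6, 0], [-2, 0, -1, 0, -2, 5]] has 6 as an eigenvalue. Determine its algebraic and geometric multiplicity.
algebraic multiplicity 6, geometric multiplicity 4

The characteristic polynomial is (x - 6)^6, so the factor x - 6 appears with exponent 6: the algebraic multiplicity is 6.

rank(A - 6I) = 2, so the eigenspace has dimension 6 - 2 = 4: the geometric multiplicity is 4.

Since 4 < 6, A is not diagonalizable.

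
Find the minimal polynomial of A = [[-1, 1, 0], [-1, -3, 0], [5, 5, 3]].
m_A(x) = (x - 3)(x + 2)^2

The characteristic polynomial factors as (x - 3)(x + 2)^2. The minimal polynomial is ∏(x - λ)^{k_λ} where k_λ is the size of the largest Jordan block at λ.

For λ = -2: rank(A + 2I) = 2, and the largest Jordan block has size 2 (the smallest k with rank((A + 2I)^k) = rank((A + 2I)^(k+1))).
For λ = 3: rank(A - 3I) = 2, and the largest Jordan block has size 1 (the smallest k with rank((A - 3I)^k) = rank((A - 3I)^(k+1))).

So m_A(x) = (x - 3)(x + 2)^2.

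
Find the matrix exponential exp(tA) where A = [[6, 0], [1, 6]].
e^{tA} = [[e^{6*t}, 0], [t*e^{6*t}, e^{6*t}]]

A has Jordan form J = [[6, 1], [0, 6]] with A = PJP^{-1}, so e^{tA} = P e^{tJ} P^{-1}.

For a Jordan block J_k(λ), e^{tJ_k(λ)} = e^{λt} · (I + tN + t^2 N^2/2! + ... + t^{k-1} N^{k-1}/(k-1)!) where N is the nilpotent superdiagonal part.

Assembling the blocks and conjugating back gives the entries of e^{tA} as shown above.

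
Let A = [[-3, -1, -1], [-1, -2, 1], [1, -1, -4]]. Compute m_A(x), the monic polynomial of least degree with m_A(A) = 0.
m_A(x) = (x + 3)^3

The characteristic polynomial factors as (x + 3)^3. The minimal polynomial is ∏(x - λ)^{k_λ} where k_λ is the size of the largest Jordan block at λ.

For λ = -3: rank(A + 3I) = 2, and the largest Jordan block has size 3 (the smallest k with rank((A + 3I)^k) = rank((A + 3I)^(k+1))).

So m_A(x) = (x + 3)^3.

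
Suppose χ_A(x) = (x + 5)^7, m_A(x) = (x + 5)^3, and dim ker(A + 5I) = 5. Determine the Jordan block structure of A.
Jordan blocks: (-5, 3), (-5, 1), (-5, 1), (-5, 1), (-5, 1)

λ = -5: algebraic multiplicity 7 (exponent in χ_A), largest block size 3 (exponent in m_A), 5 blocks (geometric multiplicity). These force block sizes [3, 1, 1, 1, 1].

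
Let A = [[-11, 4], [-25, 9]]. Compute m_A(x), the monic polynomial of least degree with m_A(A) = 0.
The characteristic polynomial factors as (x + 1)^2. The minimal polynomial is ∏(x - λ)^{k_λ} where k_λ is the size of the largest Jordan block at λ.

For λ = -1: rank(A + I) = 1, and the largest Jordan block has size 2 (the smallest k with rank((A + I)^k) = rank((A + I)^(k+1))).

So m_A(x) = (x + 1)^2.

m_A(x) = (x + 1)^2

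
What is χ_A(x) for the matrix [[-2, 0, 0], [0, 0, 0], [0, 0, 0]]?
χ_A(x) = x^2(x + 2)

xI - A = [[x + 2, 0, 0], [0, x, 0], [0, 0, x]].

Expanding det(xI - A) along the first row:
det(xI - A) = + (x + 2)·det([[x, 0], [0, x]]) - (0)·det([[0, 0], [0, x]]) + (0)·det([[0, x], [0, 0]]).

Evaluating gives χ_A(x) = x^3 + 2x^2 = x^2(x + 2).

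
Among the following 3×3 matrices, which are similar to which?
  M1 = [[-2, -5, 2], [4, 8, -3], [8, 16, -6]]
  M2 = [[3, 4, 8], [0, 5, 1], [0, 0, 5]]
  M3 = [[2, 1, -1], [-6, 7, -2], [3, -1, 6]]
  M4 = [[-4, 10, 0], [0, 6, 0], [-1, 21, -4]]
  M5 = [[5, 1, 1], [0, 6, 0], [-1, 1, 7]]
5 classes: {M1}, {M2}, {M3}, {M4}, {M5}

Characteristic polynomials: χ_{M1} = x^3, χ_{M2} = (x - 5)^2(x - 3), χ_{M3} = (x - 5)^3, χ_{M4} = (x - 6)(x + 4)^2, χ_{M5} = (x - 6)^3.

{M1}: invariant factors x^3.

{M2}: invariant factors (x - 5)^2(x - 3).

{M3}: invariant factors x - 5, (x - 5)^2.

{M4}: invariant factors (x - 6)(x + 4)^2.

{M5}: invariant factors x - 6, (x - 6)^2.

Matrices are similar if and only if their invariant-factor lists agree; the partition into similarity classes is {M1}, {M2}, {M3}, {M4}, {M5}.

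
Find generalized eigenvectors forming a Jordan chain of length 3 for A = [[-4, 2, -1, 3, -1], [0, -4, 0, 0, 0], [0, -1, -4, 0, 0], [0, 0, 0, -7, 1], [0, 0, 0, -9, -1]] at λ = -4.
v_1 = [[1, 1, 2, 1, 3]]^T, v_2 = [[0, 0, -1, 0, 0]]^T, v_3 = [[1, 0, 0, 0, 0]]^T

We seek v_1 ∈ ker((A + 4I)^3) \ ker((A + 4I)^2), then set v_{i+1} = (A + 4I) v_i.

One such chain is v_1 = [[1, 1, 2, 1, 3]]^T, v_2 = [[0, 0, -1, 0, 0]]^T, v_3 = [[1, 0, 0, 0, 0]]^T. Check: (A + 4I) v_3 = [[0, 0, 0, 0, 0]]^T = 0.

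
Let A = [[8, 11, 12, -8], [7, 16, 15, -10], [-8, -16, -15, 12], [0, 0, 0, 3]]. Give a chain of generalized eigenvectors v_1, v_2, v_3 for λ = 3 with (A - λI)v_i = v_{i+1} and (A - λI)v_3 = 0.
v_1 = [[-2, -2, 3, 0]]^T, v_2 = [[4, 5, -6, 0]]^T, v_3 = [[3, 3, -4, 0]]^T

We seek v_1 ∈ ker((A - 3I)^3) \ ker((A - 3I)^2), then set v_{i+1} = (A - 3I) v_i.

One such chain is v_1 = [[-2, -2, 3, 0]]^T, v_2 = [[4, 5, -6, 0]]^T, v_3 = [[3, 3, -4, 0]]^T. Check: (A - 3I) v_3 = [[0, 0, 0, 0]]^T = 0.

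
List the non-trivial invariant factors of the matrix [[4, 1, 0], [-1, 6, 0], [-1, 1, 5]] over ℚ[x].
The Jordan structure of A has elementary divisors (x - 5)^2, (x - 5). Arranging the block sizes at each eigenvalue in decreasing order and taking row products gives the invariant factors.

Invariant factors (smallest first, each dividing the next): x - 5, (x - 5)^2.

Check: the last factor (x - 5)^2 is the minimal polynomial, and the product (x - 5)^3 is the characteristic polynomial.

x - 5, (x - 5)^2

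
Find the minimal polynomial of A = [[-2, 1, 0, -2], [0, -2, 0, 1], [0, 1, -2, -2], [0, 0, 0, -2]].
m_A(x) = (x + 2)^3

The characteristic polynomial factors as (x + 2)^4. The minimal polynomial is ∏(x - λ)^{k_λ} where k_λ is the size of the largest Jordan block at λ.

For λ = -2: rank(A + 2I) = 2, and the largest Jordan block has size 3 (the smallest k with rank((A + 2I)^k) = rank((A + 2I)^(k+1))).

So m_A(x) = (x + 2)^3.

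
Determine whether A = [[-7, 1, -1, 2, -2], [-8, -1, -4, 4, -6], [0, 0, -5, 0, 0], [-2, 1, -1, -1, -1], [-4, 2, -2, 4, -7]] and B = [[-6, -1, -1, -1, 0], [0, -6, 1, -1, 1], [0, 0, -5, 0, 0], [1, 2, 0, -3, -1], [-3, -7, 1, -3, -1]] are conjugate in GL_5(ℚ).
Yes.

Two matrices over a field are similar if and only if they have the same invariant factors.

Both A and B have characteristic polynomial (x + 3)^2(x + 5)^3 and minimal polynomial (x + 3)^2(x + 5)^2. Computing further, both have invariant factors x + 5, (x + 3)^2(x + 5)^2. Hence A and B are similar.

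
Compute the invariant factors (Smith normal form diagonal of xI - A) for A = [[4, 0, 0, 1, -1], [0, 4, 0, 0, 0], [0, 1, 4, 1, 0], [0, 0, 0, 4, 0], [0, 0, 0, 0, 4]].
The Jordan structure of A has elementary divisors (x - 4)^2, (x - 4)^2, (x - 4). Arranging the block sizes at each eigenvalue in decreasing order and taking row products gives the invariant factors.

Invariant factors (smallest first, each dividing the next): x - 4, (x - 4)^2, (x - 4)^2.

Check: the last factor (x - 4)^2 is the minimal polynomial, and the product (x - 4)^5 is the characteristic polynomial.

x - 4, (x - 4)^2, (x - 4)^2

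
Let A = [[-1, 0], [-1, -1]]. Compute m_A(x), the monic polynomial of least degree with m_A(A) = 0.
The characteristic polynomial factors as (x + 1)^2. The minimal polynomial is ∏(x - λ)^{k_λ} where k_λ is the size of the largest Jordan block at λ.

For λ = -1: rank(A + I) = 1, and the largest Jordan block has size 2 (the smallest k with rank((A + I)^k) = rank((A + I)^(k+1))).

So m_A(x) = (x + 1)^2.

m_A(x) = (x + 1)^2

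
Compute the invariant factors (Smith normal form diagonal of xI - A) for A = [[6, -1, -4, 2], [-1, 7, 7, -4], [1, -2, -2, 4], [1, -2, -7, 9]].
x - 5, (x - 5)^3

The Jordan structure of A has elementary divisors (x - 5)^3, (x - 5). Arranging the block sizes at each eigenvalue in decreasing order and taking row products gives the invariant factors.

Invariant factors (smallest first, each dividing the next): x - 5, (x - 5)^3.

Check: the last factor (x - 5)^3 is the minimal polynomial, and the product (x - 5)^4 is the characteristic polynomial.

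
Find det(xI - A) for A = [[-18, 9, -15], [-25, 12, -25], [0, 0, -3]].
xI - A = [[x + 18, -9, 15], [25, x - 12, 25], [0, 0, x + 3]].

Expanding det(xI - A) along the first row:
det(xI - A) = + (x + 18)·det([[x - 12, 25], [0, x + 3]]) - (-9)·det([[25, 25], [0, x + 3]]) + (15)·det([[25, x - 12], [0, 0]]).

Evaluating gives χ_A(x) = x^3 + 9x^2 + 27x + 27 = (x + 3)^3.

χ_A(x) = (x + 3)^3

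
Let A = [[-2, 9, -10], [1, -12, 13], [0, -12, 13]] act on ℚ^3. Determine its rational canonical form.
R = [[0, 0, 3], [1, 0, 11], [0, 1, -1]]

The invariant factors of A (the non-unit diagonal entries of the Smith normal form of xI - A over ℚ[x]) are (x - 3)(x^2 + 4x + 1), each dividing the next. The characteristic polynomial is their product, (x - 3)(x^2 + 4x + 1).

The rational canonical form is the block-diagonal matrix of companion matrices C(f_i):
R = [[0, 0, 3], [1, 0, 11], [0, 1, -1]].

Note the characteristic polynomial does not split into linear factors over ℚ, so A has no Jordan form over ℚ; the rational canonical form exists over any field.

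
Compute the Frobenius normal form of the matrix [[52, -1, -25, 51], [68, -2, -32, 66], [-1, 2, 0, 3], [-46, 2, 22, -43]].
The invariant factors of A (the non-unit diagonal entries of the Smith normal form of xI - A over ℚ[x]) are x + 1, (x - 6)(x - 3)(x + 1), each dividing the next. The characteristic polynomial is their product, (x - 6)(x - 3)(x + 1)^2.

The rational canonical form is the block-diagonal matrix of companion matrices C(f_i):
R = [[-1, 0, 0, 0], [0, 0, 0, -18], [0, 1, 0, -9], [0, 0, 1, 8]].

R = [[-1, 0, 0, 0], [0, 0, 0, -18], [0, 1, 0, -9], [0, 0, 1, 8]]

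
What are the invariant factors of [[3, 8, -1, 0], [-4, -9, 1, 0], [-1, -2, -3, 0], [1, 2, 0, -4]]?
(x + 1)(x + 4)^3

The Jordan structure of A has elementary divisors (x + 4)^3, (x + 1). Arranging the block sizes at each eigenvalue in decreasing order and taking row products gives the invariant factors.

Invariant factors (smallest first, each dividing the next): (x + 1)(x + 4)^3.

Check: the last factor (x + 1)(x + 4)^3 is the minimal polynomial, and the product (x + 1)(x + 4)^3 is the characteristic polynomial.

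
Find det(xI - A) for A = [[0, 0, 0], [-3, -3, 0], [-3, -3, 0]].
χ_A(x) = x^2(x + 3)

xI - A = [[x, 0, 0], [3, x + 3, 0], [3, 3, x]].

Expanding det(xI - A) along the first row:
det(xI - A) = + (x)·det([[x + 3, 0], [3, x]]) - (0)·det([[3, 0], [3, x]]) + (0)·det([[3, x + 3], [3, 3]]).

Evaluating gives χ_A(x) = x^3 + 3x^2 = x^2(x + 3).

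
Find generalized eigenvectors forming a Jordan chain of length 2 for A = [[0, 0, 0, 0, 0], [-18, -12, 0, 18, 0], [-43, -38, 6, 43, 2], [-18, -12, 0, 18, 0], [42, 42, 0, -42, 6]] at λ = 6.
v_1 = [[0, 1, 2, 1, -2]]^T, v_2 = [[0, 0, 1, 0, 0]]^T

We seek v_1 ∈ ker((A - 6I)^2) \ ker(A - 6I), then set v_{i+1} = (A - 6I) v_i.

One such chain is v_1 = [[0, 1, 2, 1, -2]]^T, v_2 = [[0, 0, 1, 0, 0]]^T. Check: (A - 6I) v_2 = [[0, 0, 0, 0, 0]]^T = 0.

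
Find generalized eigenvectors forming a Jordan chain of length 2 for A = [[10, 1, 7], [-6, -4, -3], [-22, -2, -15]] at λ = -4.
v_1 = [[0, 1, 0]]^T, v_2 = [[1, 0, -2]]^T

We seek v_1 ∈ ker((A + 4I)^2) \ ker(A + 4I), then set v_{i+1} = (A + 4I) v_i.

One such chain is v_1 = [[0, 1, 0]]^T, v_2 = [[1, 0, -2]]^T. Check: (A + 4I) v_2 = [[0, 0, 0]]^T = 0.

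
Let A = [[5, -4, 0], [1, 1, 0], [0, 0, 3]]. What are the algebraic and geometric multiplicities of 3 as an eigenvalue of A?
algebraic multiplicity 3, geometric multiplicity 2

The characteristic polynomial is (x - 3)^3, so the factor x - 3 appears with exponent 3: the algebraic multiplicity is 3.

rank(A - 3I) = 1, so the eigenspace has dimension 3 - 1 = 2: the geometric multiplicity is 2.

Since 2 < 3, A is not diagonalizable.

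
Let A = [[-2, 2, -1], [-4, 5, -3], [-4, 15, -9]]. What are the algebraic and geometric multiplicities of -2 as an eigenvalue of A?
The characteristic polynomial is (x + 2)^3, so the factor x + 2 appears with exponent 3: the algebraic multiplicity is 3.

rank(A + 2I) = 2, so the eigenspace has dimension 3 - 2 = 1: the geometric multiplicity is 1.

Since 1 < 3, A is not diagonalizable.

algebraic multiplicity 3, geometric multiplicity 1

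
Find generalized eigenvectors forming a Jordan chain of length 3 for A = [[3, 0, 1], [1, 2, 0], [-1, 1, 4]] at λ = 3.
v_1 = [[0, 0, 1]]^T, v_2 = [[1, 0, 1]]^T, v_3 = [[1, 1, 0]]^T

We seek v_1 ∈ ker((A - 3I)^3) \ ker((A - 3I)^2), then set v_{i+1} = (A - 3I) v_i.

One such chain is v_1 = [[0, 0, 1]]^T, v_2 = [[1, 0, 1]]^T, v_3 = [[1, 1, 0]]^T. Check: (A - 3I) v_3 = [[0, 0, 0]]^T = 0.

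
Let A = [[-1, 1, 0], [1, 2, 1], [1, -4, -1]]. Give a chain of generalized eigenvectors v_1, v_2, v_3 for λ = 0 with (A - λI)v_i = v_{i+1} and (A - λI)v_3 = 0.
v_1 = [[-2, -2, 7]]^T, v_2 = [[0, 1, -1]]^T, v_3 = [[1, 1, -3]]^T

We seek v_1 ∈ ker(A^3) \ ker(A^2), then set v_{i+1} = A v_i.

One such chain is v_1 = [[-2, -2, 7]]^T, v_2 = [[0, 1, -1]]^T, v_3 = [[1, 1, -3]]^T. Check: A v_3 = [[0, 0, 0]]^T = 0.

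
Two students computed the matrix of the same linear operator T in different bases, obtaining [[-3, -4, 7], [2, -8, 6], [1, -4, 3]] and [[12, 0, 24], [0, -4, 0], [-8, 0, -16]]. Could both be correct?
No.

Both have characteristic polynomial x(x + 4)^2, but the minimal polynomial of A is x(x + 4)^2 while the minimal polynomial of B is x(x + 4). The minimal polynomial is a similarity invariant, so A and B are not similar.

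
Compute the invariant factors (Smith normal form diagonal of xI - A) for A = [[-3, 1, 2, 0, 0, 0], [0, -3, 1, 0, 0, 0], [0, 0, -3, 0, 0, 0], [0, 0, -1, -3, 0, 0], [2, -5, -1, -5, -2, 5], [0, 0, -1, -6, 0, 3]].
The Jordan structure of A has elementary divisors (x + 3)^3, (x + 3), (x + 2), (x - 3). Arranging the block sizes at each eigenvalue in decreasing order and taking row products gives the invariant factors.

Invariant factors (smallest first, each dividing the next): x + 3, (x - 3)(x + 2)(x + 3)^3.

Check: the last factor (x - 3)(x + 2)(x + 3)^3 is the minimal polynomial, and the product (x - 3)(x + 2)(x + 3)^4 is the characteristic polynomial.

x + 3, (x - 3)(x + 2)(x + 3)^3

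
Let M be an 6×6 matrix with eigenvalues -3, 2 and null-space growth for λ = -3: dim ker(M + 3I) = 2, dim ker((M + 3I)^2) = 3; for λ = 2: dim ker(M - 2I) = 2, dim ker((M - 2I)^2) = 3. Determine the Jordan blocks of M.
Jordan blocks: (-3, 2), (-3, 1), (2, 2), (2, 1)

λ = -3: successive nullity increments [2, 1] count blocks of size ≥ k; block sizes are [2, 1].
λ = 2: successive nullity increments [2, 1] count blocks of size ≥ k; block sizes are [2, 1].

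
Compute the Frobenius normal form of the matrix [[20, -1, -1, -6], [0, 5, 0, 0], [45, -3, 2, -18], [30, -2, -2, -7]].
R = [[5, 0, 0, 0], [0, 5, 0, 0], [0, 0, 0, -25], [0, 0, 1, 10]]

The invariant factors of A (the non-unit diagonal entries of the Smith normal form of xI - A over ℚ[x]) are x - 5, x - 5, (x - 5)^2, each dividing the next. The characteristic polynomial is their product, (x - 5)^4.

The rational canonical form is the block-diagonal matrix of companion matrices C(f_i):
R = [[5, 0, 0, 0], [0, 5, 0, 0], [0, 0, 0, -25], [0, 0, 1, 10]].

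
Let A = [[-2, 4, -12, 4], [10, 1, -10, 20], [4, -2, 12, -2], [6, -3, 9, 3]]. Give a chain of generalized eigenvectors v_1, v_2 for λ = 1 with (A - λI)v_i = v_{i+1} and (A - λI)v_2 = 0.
v_1 = [[4, 1, -2, -3]]^T, v_2 = [[4, 0, -2, -3]]^T

We seek v_1 ∈ ker((A - I)^2) \ ker(A - I), then set v_{i+1} = (A - I) v_i.

One such chain is v_1 = [[4, 1, -2, -3]]^T, v_2 = [[4, 0, -2, -3]]^T. Check: (A - I) v_2 = [[0, 0, 0, 0]]^T = 0.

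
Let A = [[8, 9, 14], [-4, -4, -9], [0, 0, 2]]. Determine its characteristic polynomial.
xI - A = [[x - 8, -9, -14], [4, x + 4, 9], [0, 0, x - 2]].

Expanding det(xI - A) along the first row:
det(xI - A) = + (x - 8)·det([[x + 4, 9], [0, x - 2]]) - (-9)·det([[4, 9], [0, x - 2]]) + (-14)·det([[4, x + 4], [0, 0]]).

Evaluating gives χ_A(x) = x^3 - 6x^2 + 12x - 8 = (x - 2)^3.

χ_A(x) = (x - 2)^3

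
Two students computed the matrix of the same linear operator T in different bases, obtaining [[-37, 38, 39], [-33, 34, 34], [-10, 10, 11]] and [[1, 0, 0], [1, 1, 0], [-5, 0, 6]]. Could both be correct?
Yes.

Two matrices over a field are similar if and only if they have the same invariant factors.

Both A and B have characteristic polynomial (x - 6)(x - 1)^2 and minimal polynomial (x - 6)(x - 1)^2. Computing further, both have invariant factors (x - 6)(x - 1)^2. Hence A and B are similar.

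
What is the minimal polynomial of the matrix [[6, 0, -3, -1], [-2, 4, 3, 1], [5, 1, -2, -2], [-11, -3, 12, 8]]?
The characteristic polynomial factors as (x - 4)^4. The minimal polynomial is ∏(x - λ)^{k_λ} where k_λ is the size of the largest Jordan block at λ.

For λ = 4: rank(A - 4I) = 2, and the largest Jordan block has size 2 (the smallest k with rank((A - 4I)^k) = rank((A - 4I)^(k+1))).

So m_A(x) = (x - 4)^2.

m_A(x) = (x - 4)^2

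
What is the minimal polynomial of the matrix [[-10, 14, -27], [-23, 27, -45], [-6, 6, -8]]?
The characteristic polynomial factors as (x - 4)^2(x - 1). The minimal polynomial is ∏(x - λ)^{k_λ} where k_λ is the size of the largest Jordan block at λ.

For λ = 1: rank(A - I) = 2, and the largest Jordan block has size 1 (the smallest k with rank((A - I)^k) = rank((A - I)^(k+1))).
For λ = 4: rank(A - 4I) = 2, and the largest Jordan block has size 2 (the smallest k with rank((A - 4I)^k) = rank((A - 4I)^(k+1))).

So m_A(x) = (x - 4)^2(x - 1).

m_A(x) = (x - 4)^2(x - 1)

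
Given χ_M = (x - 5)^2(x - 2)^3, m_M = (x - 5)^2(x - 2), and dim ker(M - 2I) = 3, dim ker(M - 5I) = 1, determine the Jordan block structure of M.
λ = 2: algebraic multiplicity 3 (exponent in χ_M), largest block size 1 (exponent in m_M), 3 blocks (geometric multiplicity). These force block sizes [1, 1, 1].
λ = 5: algebraic multiplicity 2 (exponent in χ_M), largest block size 2 (exponent in m_M), 1 block (geometric multiplicity). This forces block sizes [2].

Jordan blocks: (2, 1), (2, 1), (2, 1), (5, 2)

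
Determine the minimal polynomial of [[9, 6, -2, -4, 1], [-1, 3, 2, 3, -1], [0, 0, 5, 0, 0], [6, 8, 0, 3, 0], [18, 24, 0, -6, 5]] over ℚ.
The characteristic polynomial factors as (x - 5)^5. The minimal polynomial is ∏(x - λ)^{k_λ} where k_λ is the size of the largest Jordan block at λ.

For λ = 5: rank(A - 5I) = 2, and the largest Jordan block has size 3 (the smallest k with rank((A - 5I)^k) = rank((A - 5I)^(k+1))).

So m_A(x) = (x - 5)^3.

m_A(x) = (x - 5)^3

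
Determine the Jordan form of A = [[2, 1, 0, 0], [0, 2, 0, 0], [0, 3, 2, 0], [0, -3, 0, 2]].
The characteristic polynomial is det(xI - A) = (x - 2)^4, so the eigenvalues are 2 (algebraic multiplicity 4).

For λ = 2: rank(A - 2I) = 1, rank((A - 2I)^2) = 0. The eigenspace has dimension 4 - 1 = 3, so there are 3 Jordan blocks; the rank sequence gives block sizes [2, 1, 1].

Assembling the blocks gives the Jordan form J above.

J = [[2, 1, 0, 0], [0, 2, 0, 0], [0, 0, 2, 0], [0, 0, 0, 2]]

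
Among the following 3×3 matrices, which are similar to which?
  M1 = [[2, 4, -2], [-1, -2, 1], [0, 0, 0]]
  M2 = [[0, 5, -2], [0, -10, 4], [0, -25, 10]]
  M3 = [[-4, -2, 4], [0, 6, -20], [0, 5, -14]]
2 classes: {M1, M2}, {M3}

Characteristic polynomials: χ_{M1} = x^3, χ_{M2} = x^3, χ_{M3} = (x + 4)^3.

{M1, M2}: invariant factors x, x^2.

{M3}: invariant factors x + 4, (x + 4)^2.

Matrices are similar if and only if their invariant-factor lists agree; the partition into similarity classes is {M1, M2}, {M3}.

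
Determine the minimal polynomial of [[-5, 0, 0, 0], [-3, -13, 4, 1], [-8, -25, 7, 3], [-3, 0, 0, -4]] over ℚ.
The characteristic polynomial factors as (x + 3)^2(x + 4)(x + 5). The minimal polynomial is ∏(x - λ)^{k_λ} where k_λ is the size of the largest Jordan block at λ.

For λ = -5: rank(A + 5I) = 3, and the largest Jordan block has size 1 (the smallest k with rank((A + 5I)^k) = rank((A + 5I)^(k+1))).
For λ = -4: rank(A + 4I) = 3, and the largest Jordan block has size 1 (the smallest k with rank((A + 4I)^k) = rank((A + 4I)^(k+1))).
For λ = -3: rank(A + 3I) = 3, and the largest Jordan block has size 2 (the smallest k with rank((A + 3I)^k) = rank((A + 3I)^(k+1))).

So m_A(x) = (x + 3)^2(x + 4)(x + 5).

m_A(x) = (x + 3)^2(x + 4)(x + 5)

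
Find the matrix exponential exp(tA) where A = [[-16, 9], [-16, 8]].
e^{tA} = [[(1 - 12*t)*e^{-4*t}, 9*t*e^{-4*t}], [-16*t*e^{-4*t}, (12*t + 1)*e^{-4*t}]]

A has Jordan form J = [[-4, 1], [0, -4]] with A = PJP^{-1}, so e^{tA} = P e^{tJ} P^{-1}.

For a Jordan block J_k(λ), e^{tJ_k(λ)} = e^{λt} · (I + tN + t^2 N^2/2! + ... + t^{k-1} N^{k-1}/(k-1)!) where N is the nilpotent superdiagonal part.

Assembling the blocks and conjugating back gives the entries of e^{tA} as shown above.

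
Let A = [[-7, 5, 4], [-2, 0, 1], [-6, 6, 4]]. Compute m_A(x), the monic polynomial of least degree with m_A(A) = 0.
The characteristic polynomial factors as (x - 1)(x + 2)^2. The minimal polynomial is ∏(x - λ)^{k_λ} where k_λ is the size of the largest Jordan block at λ.

For λ = -2: rank(A + 2I) = 2, and the largest Jordan block has size 2 (the smallest k with rank((A + 2I)^k) = rank((A + 2I)^(k+1))).
For λ = 1: rank(A - I) = 2, and the largest Jordan block has size 1 (the smallest k with rank((A - I)^k) = rank((A - I)^(k+1))).

So m_A(x) = (x - 1)(x + 2)^2.

m_A(x) = (x - 1)(x + 2)^2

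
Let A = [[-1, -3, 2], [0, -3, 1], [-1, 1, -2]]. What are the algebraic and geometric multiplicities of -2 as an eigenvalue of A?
The characteristic polynomial is (x + 2)^3, so the factor x + 2 appears with exponent 3: the algebraic multiplicity is 3.

rank(A + 2I) = 2, so the eigenspace has dimension 3 - 2 = 1: the geometric multiplicity is 1.

Since 1 < 3, A is not diagonalizable.

algebraic multiplicity 3, geometric multiplicity 1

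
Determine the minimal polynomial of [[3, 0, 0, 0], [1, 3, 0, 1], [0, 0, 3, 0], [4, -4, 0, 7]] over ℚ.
m_A(x) = (x - 5)^2(x - 3)

The characteristic polynomial factors as (x - 5)^2(x - 3)^2. The minimal polynomial is ∏(x - λ)^{k_λ} where k_λ is the size of the largest Jordan block at λ.

For λ = 3: rank(A - 3I) = 2, and the largest Jordan block has size 1 (the smallest k with rank((A - 3I)^k) = rank((A - 3I)^(k+1))).
For λ = 5: rank(A - 5I) = 3, and the largest Jordan block has size 2 (the smallest k with rank((A - 5I)^k) = rank((A - 5I)^(k+1))).

So m_A(x) = (x - 5)^2(x - 3).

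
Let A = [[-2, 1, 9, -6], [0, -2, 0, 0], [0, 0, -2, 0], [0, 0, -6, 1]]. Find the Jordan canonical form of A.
J = [[-2, 1, 0, 0], [0, -2, 0, 0], [0, 0, -2, 0], [0, 0, 0, 1]]

The characteristic polynomial is det(xI - A) = (x - 1)(x + 2)^3, so the eigenvalues are -2 (algebraic multiplicity 3), 1 (algebraic multiplicity 1).

For λ = -2: rank(A + 2I) = 2, rank((A + 2I)^2) = 1. The eigenspace has dimension 4 - 2 = 2, so there are 2 Jordan blocks; the rank sequence gives block sizes [2, 1].

For λ = 1: algebraic multiplicity 1 gives one 1×1 block.

Assembling the blocks gives the Jordan form J above.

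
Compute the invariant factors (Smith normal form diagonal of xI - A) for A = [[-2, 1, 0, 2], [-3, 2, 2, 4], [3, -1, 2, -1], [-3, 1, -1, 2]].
The Jordan structure of A has elementary divisors (x - 1)^2, (x - 1)^2. Arranging the block sizes at each eigenvalue in decreasing order and taking row products gives the invariant factors.

Invariant factors (smallest first, each dividing the next): (x - 1)^2, (x - 1)^2.

Check: the last factor (x - 1)^2 is the minimal polynomial, and the product (x - 1)^4 is the characteristic polynomial.

(x - 1)^2, (x - 1)^2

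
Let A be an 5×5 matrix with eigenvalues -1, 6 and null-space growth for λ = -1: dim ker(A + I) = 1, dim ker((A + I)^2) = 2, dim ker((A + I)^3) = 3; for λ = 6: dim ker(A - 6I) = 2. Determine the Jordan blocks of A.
λ = -1: successive nullity increments [1, 1, 1] count blocks of size ≥ k; block sizes are [3].
λ = 6: successive nullity increments [2] count blocks of size ≥ k; block sizes are [1, 1].

Jordan blocks: (-1, 3), (6, 1), (6, 1)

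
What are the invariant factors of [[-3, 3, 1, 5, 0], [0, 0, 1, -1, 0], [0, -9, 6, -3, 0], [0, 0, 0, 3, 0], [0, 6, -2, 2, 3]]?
The Jordan structure of A has elementary divisors (x + 3), (x - 3)^2, (x - 3), (x - 3). Arranging the block sizes at each eigenvalue in decreasing order and taking row products gives the invariant factors.

Invariant factors (smallest first, each dividing the next): x - 3, x - 3, (x - 3)^2(x + 3).

Check: the last factor (x - 3)^2(x + 3) is the minimal polynomial, and the product (x - 3)^4(x + 3) is the characteristic polynomial.

x - 3, x - 3, (x - 3)^2(x + 3)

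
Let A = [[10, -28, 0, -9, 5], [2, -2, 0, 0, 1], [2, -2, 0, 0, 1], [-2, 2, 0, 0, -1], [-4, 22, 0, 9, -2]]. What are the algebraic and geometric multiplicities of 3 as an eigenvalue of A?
algebraic multiplicity 2, geometric multiplicity 1

The characteristic polynomial is x^3(x - 3)^2, so the factor x - 3 appears with exponent 2: the algebraic multiplicity is 2.

rank(A - 3I) = 4, so the eigenspace has dimension 5 - 4 = 1: the geometric multiplicity is 1.

Since 1 < 2, A is not diagonalizable.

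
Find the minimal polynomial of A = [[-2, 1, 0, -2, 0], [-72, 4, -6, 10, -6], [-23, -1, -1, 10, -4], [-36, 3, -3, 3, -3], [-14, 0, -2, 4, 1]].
m_A(x) = (x - 3)^2(x + 2)^2

The characteristic polynomial factors as (x - 3)^3(x + 2)^2. The minimal polynomial is ∏(x - λ)^{k_λ} where k_λ is the size of the largest Jordan block at λ.

For λ = -2: rank(A + 2I) = 4, and the largest Jordan block has size 2 (the smallest k with rank((A + 2I)^k) = rank((A + 2I)^(k+1))).
For λ = 3: rank(A - 3I) = 3, and the largest Jordan block has size 2 (the smallest k with rank((A - 3I)^k) = rank((A - 3I)^(k+1))).

So m_A(x) = (x - 3)^2(x + 2)^2.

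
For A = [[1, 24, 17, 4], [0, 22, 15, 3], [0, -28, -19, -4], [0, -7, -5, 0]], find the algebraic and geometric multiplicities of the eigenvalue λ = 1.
The characteristic polynomial is (x - 1)^4, so the factor x - 1 appears with exponent 4: the algebraic multiplicity is 4.

rank(A - I) = 2, so the eigenspace has dimension 4 - 2 = 2: the geometric multiplicity is 2.

Since 2 < 4, A is not diagonalizable.

algebraic multiplicity 4, geometric multiplicity 2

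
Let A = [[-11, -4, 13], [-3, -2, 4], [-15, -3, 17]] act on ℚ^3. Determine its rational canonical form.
The invariant factors of A (the non-unit diagonal entries of the Smith normal form of xI - A over ℚ[x]) are (x - 5)(x^2 + x + 1), each dividing the next. The characteristic polynomial is their product, (x - 5)(x^2 + x + 1).

The rational canonical form is the block-diagonal matrix of companion matrices C(f_i):
R = [[0, 0, 5], [1, 0, 4], [0, 1, 4]].

Note the characteristic polynomial does not split into linear factors over ℚ, so A has no Jordan form over ℚ; the rational canonical form exists over any field.

R = [[0, 0, 5], [1, 0, 4], [0, 1, 4]]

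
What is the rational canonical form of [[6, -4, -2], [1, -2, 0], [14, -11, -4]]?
The invariant factors of A (the non-unit diagonal entries of the Smith normal form of xI - A over ℚ[x]) are x^3 + 4x + 2, each dividing the next. The characteristic polynomial is their product, x^3 + 4x + 2.

The rational canonical form is the block-diagonal matrix of companion matrices C(f_i):
R = [[0, 0, -2], [1, 0, -4], [0, 1, 0]].

Note the characteristic polynomial does not split into linear factors over ℚ, so A has no Jordan form over ℚ; the rational canonical form exists over any field.

R = [[0, 0, -2], [1, 0, -4], [0, 1, 0]]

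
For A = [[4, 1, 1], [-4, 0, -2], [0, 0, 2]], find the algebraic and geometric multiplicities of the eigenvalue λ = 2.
algebraic multiplicity 3, geometric multiplicity 2

The characteristic polynomial is (x - 2)^3, so the factor x - 2 appears with exponent 3: the algebraic multiplicity is 3.

rank(A - 2I) = 1, so the eigenspace has dimension 3 - 1 = 2: the geometric multiplicity is 2.

Since 2 < 3, A is not diagonalizable.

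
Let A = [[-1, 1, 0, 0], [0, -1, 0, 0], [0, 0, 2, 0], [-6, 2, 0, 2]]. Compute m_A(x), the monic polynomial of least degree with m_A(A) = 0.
m_A(x) = (x - 2)(x + 1)^2

The characteristic polynomial factors as (x - 2)^2(x + 1)^2. The minimal polynomial is ∏(x - λ)^{k_λ} where k_λ is the size of the largest Jordan block at λ.

For λ = -1: rank(A + I) = 3, and the largest Jordan block has size 2 (the smallest k with rank((A + I)^k) = rank((A + I)^(k+1))).
For λ = 2: rank(A - 2I) = 2, and the largest Jordan block has size 1 (the smallest k with rank((A - 2I)^k) = rank((A - 2I)^(k+1))).

So m_A(x) = (x - 2)(x + 1)^2.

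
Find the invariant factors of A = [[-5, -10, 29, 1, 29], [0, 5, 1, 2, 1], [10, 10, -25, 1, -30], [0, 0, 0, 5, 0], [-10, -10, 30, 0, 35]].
x - 5, (x - 5)^3(x + 5)

The Jordan structure of A has elementary divisors (x + 5), (x - 5)^3, (x - 5). Arranging the block sizes at each eigenvalue in decreasing order and taking row products gives the invariant factors.

Invariant factors (smallest first, each dividing the next): x - 5, (x - 5)^3(x + 5).

Check: the last factor (x - 5)^3(x + 5) is the minimal polynomial, and the product (x - 5)^4(x + 5) is the characteristic polynomial.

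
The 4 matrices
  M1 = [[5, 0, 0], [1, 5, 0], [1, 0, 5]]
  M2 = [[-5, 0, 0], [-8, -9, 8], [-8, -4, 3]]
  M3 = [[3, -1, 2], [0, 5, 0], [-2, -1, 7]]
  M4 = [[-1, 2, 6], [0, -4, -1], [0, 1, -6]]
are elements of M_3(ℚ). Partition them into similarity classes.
3 classes: {M1, M3}, {M2}, {M4}

Characteristic polynomials: χ_{M1} = (x - 5)^3, χ_{M2} = (x + 1)(x + 5)^2, χ_{M3} = (x - 5)^3, χ_{M4} = (x + 1)(x + 5)^2.

{M1, M3}: invariant factors x - 5, (x - 5)^2.

{M2}: invariant factors x + 5, (x + 1)(x + 5).

{M4}: invariant factors (x + 1)(x + 5)^2.

Matrices are similar if and only if their invariant-factor lists agree; the partition into similarity classes is {M1, M3}, {M2}, {M4}.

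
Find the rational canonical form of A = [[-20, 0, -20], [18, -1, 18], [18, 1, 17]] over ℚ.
R = [[0, 0, -20], [1, 0, -5], [0, 1, -4]]

The invariant factors of A (the non-unit diagonal entries of the Smith normal form of xI - A over ℚ[x]) are (x + 4)(x^2 + 5), each dividing the next. The characteristic polynomial is their product, (x + 4)(x^2 + 5).

The rational canonical form is the block-diagonal matrix of companion matrices C(f_i):
R = [[0, 0, -20], [1, 0, -5], [0, 1, -4]].

Note the characteristic polynomial does not split into linear factors over ℚ, so A has no Jordan form over ℚ; the rational canonical form exists over any field.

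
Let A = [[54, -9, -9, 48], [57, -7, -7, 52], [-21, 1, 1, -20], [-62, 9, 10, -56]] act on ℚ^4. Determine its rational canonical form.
R = [[0, 0, 0, 0], [1, 0, 0, -16], [0, 1, 0, -20], [0, 0, 1, -8]]

The invariant factors of A (the non-unit diagonal entries of the Smith normal form of xI - A over ℚ[x]) are x(x + 2)^2(x + 4), each dividing the next. The characteristic polynomial is their product, x(x + 2)^2(x + 4).

The rational canonical form is the block-diagonal matrix of companion matrices C(f_i):
R = [[0, 0, 0, 0], [1, 0, 0, -16], [0, 1, 0, -20], [0, 0, 1, -8]].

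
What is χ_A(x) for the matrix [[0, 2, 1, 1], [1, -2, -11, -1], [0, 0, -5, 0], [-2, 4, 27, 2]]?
χ_A(x) = x^3(x + 5)

xI - A = [[x, -2, -1, -1], [-1, x + 2, 11, 1], [0, 0, x + 5, 0], [2, -4, -27, x - 2]].

Expanding det(xI - A) along the first row:
det(xI - A) = + (x)·det([[x + 2, 11, 1], [0, x + 5, 0], [-4, -27, x - 2]]) - (-2)·det([[-1, 11, 1], [0, x + 5, 0], [2, -27, x - 2]]) + (-1)·det([[-1, x + 2, 1], [0, 0, 0], [2, -4, x - 2]]) - (-1)·det([[-1, x + 2, 11], [0, 0, x + 5], [2, -4, -27]]).

Evaluating gives χ_A(x) = x^4 + 5x^3 = x^3(x + 5).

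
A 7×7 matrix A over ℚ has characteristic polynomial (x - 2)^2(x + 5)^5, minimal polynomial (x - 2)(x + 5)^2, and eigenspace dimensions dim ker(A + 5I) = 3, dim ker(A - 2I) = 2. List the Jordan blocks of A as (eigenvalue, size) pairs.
Jordan blocks: (-5, 2), (-5, 2), (-5, 1), (2, 1), (2, 1)

λ = -5: algebraic multiplicity 5 (exponent in χ_A), largest block size 2 (exponent in m_A), 3 blocks (geometric multiplicity). These force block sizes [2, 2, 1].
λ = 2: algebraic multiplicity 2 (exponent in χ_A), largest block size 1 (exponent in m_A), 2 blocks (geometric multiplicity). These force block sizes [1, 1].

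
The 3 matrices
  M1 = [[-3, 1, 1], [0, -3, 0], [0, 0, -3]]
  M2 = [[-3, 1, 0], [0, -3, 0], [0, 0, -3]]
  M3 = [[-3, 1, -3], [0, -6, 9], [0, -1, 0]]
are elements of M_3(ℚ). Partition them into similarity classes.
1 class: {M1, M2, M3}

Characteristic polynomials: χ_{M1} = (x + 3)^3, χ_{M2} = (x + 3)^3, χ_{M3} = (x + 3)^3.

{M1, M2, M3}: invariant factors x + 3, (x + 3)^2.

Matrices are similar if and only if their invariant-factor lists agree; the partition into similarity classes is {M1, M2, M3}.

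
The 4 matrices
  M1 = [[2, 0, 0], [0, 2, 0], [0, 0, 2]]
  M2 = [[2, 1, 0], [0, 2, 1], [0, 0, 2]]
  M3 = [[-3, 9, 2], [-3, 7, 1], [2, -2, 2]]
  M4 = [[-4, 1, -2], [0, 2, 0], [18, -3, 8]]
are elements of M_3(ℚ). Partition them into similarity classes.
3 classes: {M1}, {M2, M3}, {M4}

Characteristic polynomials: χ_{M1} = (x - 2)^3, χ_{M2} = (x - 2)^3, χ_{M3} = (x - 2)^3, χ_{M4} = (x - 2)^3.

{M1}: invariant factors x - 2, x - 2, x - 2.

{M2, M3}: invariant factors (x - 2)^3.

{M4}: invariant factors x - 2, (x - 2)^2.

Matrices are similar if and only if their invariant-factor lists agree; the partition into similarity classes is {M1}, {M2, M3}, {M4}.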